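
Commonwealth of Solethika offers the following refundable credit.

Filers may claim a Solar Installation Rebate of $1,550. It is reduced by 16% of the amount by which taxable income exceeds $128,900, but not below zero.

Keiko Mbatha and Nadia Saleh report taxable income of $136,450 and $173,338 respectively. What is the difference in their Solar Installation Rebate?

$342

Keiko ($136,450): Solar Installation Rebate: 16% of the $7,550 excess over $128,900 is $1,208; credit = $1,550 − $1,208 = $342.
Nadia ($173,338): Solar Installation Rebate: 16% of the $44,438 excess over $128,900 is $7,110.08 ≥ base, so the credit is $0.
Difference: |$342 − $0| = $342.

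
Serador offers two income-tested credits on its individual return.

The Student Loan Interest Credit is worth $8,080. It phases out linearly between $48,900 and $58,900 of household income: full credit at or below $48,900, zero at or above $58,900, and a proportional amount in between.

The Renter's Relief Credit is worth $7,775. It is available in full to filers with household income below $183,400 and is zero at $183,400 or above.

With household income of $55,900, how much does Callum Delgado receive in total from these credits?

$10,199

Student Loan Interest Credit: $55,900 is $7,000 into a $10,000 phase-out range, leaving 3,000/10,000 of the credit: $8,080 × 3,000/10,000 = $2,424.
Renter's Relief Credit: $55,900 is below the $183,400 cutoff, so the full $7,775 applies.
Total: $2,424 + $7,775 = $10,199.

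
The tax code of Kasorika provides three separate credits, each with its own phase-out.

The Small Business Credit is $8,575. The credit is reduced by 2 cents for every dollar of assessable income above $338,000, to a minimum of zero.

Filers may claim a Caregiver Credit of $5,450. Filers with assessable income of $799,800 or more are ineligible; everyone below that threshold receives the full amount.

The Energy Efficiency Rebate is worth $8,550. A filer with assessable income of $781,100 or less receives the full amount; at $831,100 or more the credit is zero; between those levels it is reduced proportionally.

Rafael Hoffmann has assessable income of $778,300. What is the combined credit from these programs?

Small Business Credit: 2% of the $440,300 excess over $338,000 is $8,806 ≥ base, so the credit is $0.
Caregiver Credit: $778,300 is below the $799,800 cutoff, so the full $5,450 applies.
Energy Efficiency Rebate: $778,300 is at or below the $781,100 threshold, so the full $8,550 applies.
Total: $0 + $5,450 + $8,550 = $14,000.

$14,000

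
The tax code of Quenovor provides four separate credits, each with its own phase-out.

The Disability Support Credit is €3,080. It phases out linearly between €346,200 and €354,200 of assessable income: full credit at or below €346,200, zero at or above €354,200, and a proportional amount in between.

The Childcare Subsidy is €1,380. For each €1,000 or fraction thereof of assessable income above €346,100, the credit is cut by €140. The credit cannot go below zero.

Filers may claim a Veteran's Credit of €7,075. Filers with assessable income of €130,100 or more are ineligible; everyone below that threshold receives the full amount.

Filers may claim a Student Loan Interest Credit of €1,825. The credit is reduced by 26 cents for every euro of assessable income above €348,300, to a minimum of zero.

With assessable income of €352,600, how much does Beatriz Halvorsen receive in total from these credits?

€1,723

Disability Support Credit: €352,600 is €6,400 into a €8,000 phase-out range, leaving 1,600/8,000 of the credit: €3,080 × 1,600/8,000 = €616.
Childcare Subsidy: income exceeds €346,100 by €6,500, which is 7 full-or-partial €1,000 increments; reduction = 7 × €140 = €980, leaving €400.
Veteran's Credit: €352,600 meets or exceeds the €130,100 cutoff, so the credit is €0.
Student Loan Interest Credit: 26% of the €4,300 excess over €348,300 is €1,118; credit = €1,825 − €1,118 = €707.
Total: €616 + €400 + €0 + €707 = €1,723.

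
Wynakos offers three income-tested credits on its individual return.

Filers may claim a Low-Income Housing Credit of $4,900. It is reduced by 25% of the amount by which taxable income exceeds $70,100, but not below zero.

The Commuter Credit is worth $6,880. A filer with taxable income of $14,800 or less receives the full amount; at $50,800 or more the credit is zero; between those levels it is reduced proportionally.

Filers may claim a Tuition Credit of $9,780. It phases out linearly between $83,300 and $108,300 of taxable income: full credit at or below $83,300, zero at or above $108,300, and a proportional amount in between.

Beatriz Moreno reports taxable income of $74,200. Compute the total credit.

Low-Income Housing Credit: 25% of the $4,100 excess over $70,100 is $1,025; credit = $4,900 − $1,025 = $3,875.
Commuter Credit: $74,200 is at or above $50,800, so the credit is $0.
Tuition Credit: $74,200 is at or below the $83,300 threshold, so the full $9,780 applies.
Total: $3,875 + $0 + $9,780 = $13,655.

$13,655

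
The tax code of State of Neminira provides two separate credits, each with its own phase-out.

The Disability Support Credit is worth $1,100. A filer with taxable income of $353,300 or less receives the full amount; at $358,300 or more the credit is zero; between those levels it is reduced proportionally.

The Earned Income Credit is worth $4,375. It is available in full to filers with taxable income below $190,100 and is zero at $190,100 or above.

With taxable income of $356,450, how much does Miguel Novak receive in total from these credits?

Disability Support Credit: $356,450 is $3,150 into a $5,000 phase-out range, leaving 1,850/5,000 of the credit: $1,100 × 1,850/5,000 = $407.
Earned Income Credit: $356,450 meets or exceeds the $190,100 cutoff, so the credit is $0.
Total: $407 + $0 = $407.

$407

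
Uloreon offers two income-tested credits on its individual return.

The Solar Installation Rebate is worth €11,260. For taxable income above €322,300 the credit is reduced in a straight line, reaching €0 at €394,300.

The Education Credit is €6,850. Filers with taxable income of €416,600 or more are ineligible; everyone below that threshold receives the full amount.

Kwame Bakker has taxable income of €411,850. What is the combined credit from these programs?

Solar Installation Rebate: €411,850 is at or above €394,300, so the credit is €0.
Education Credit: €411,850 is below the €416,600 cutoff, so the full €6,850 applies.
Total: €0 + €6,850 = €6,850.

€6,850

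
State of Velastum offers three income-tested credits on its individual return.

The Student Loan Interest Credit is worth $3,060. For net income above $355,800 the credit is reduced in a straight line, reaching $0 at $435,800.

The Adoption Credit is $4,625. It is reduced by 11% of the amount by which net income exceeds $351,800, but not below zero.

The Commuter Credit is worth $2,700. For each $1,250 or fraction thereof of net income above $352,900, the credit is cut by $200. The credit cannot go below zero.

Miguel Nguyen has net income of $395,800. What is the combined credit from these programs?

$1,530

Student Loan Interest Credit: $395,800 is $40,000 into a $80,000 phase-out range, leaving 40,000/80,000 of the credit: $3,060 × 40,000/80,000 = $1,530.
Adoption Credit: 11% of the $44,000 excess over $351,800 is $4,840 ≥ base, so the credit is $0.
Commuter Credit: income exceeds $352,900 by $42,900 → 35 increments × $200 = $7,000 ≥ base, so the credit is $0.
Total: $1,530 + $0 + $0 = $1,530.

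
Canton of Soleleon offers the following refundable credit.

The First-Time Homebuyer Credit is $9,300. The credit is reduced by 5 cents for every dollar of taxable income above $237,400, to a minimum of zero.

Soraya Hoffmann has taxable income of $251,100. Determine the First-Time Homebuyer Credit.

$8,615

First-Time Homebuyer Credit: 5% of the $13,700 excess over $237,400 is $685; credit = $9,300 − $685 = $8,615.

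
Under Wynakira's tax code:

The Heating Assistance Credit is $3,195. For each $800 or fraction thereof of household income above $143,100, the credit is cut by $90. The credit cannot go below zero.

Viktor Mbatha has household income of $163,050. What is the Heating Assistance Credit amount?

$945

Heating Assistance Credit: income exceeds $143,100 by $19,950, which is 25 full-or-partial $800 increments; reduction = 25 × $90 = $2,250, leaving $945.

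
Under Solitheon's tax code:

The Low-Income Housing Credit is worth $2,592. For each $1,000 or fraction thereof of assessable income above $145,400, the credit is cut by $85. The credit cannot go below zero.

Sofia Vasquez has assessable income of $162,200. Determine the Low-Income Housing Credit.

Low-Income Housing Credit: income exceeds $145,400 by $16,800, which is 17 full-or-partial $1,000 increments; reduction = 17 × $85 = $1,445, leaving $1,147.

$1,147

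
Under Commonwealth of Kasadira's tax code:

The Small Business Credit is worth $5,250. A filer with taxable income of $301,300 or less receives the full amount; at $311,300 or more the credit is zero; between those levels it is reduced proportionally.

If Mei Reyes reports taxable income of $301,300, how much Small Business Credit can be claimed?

$5,250

Small Business Credit: $301,300 is at or below the $301,300 threshold, so the full $5,250 applies.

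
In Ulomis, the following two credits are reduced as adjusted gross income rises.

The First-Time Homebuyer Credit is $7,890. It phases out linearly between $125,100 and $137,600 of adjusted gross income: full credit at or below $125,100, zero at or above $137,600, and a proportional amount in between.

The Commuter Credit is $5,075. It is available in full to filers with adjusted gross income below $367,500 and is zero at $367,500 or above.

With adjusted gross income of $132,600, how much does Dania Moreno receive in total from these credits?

$8,231

First-Time Homebuyer Credit: $132,600 is $7,500 into a $12,500 phase-out range, leaving 5,000/12,500 of the credit: $7,890 × 5,000/12,500 = $3,156.
Commuter Credit: $132,600 is below the $367,500 cutoff, so the full $5,075 applies.
Total: $3,156 + $5,075 = $8,231.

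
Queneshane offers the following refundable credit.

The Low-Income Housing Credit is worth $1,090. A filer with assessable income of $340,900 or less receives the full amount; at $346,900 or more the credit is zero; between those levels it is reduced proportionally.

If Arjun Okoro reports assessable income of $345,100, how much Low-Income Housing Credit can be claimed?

$327

Low-Income Housing Credit: $345,100 is $4,200 into a $6,000 phase-out range, leaving 1,800/6,000 of the credit: $1,090 × 1,800/6,000 = $327.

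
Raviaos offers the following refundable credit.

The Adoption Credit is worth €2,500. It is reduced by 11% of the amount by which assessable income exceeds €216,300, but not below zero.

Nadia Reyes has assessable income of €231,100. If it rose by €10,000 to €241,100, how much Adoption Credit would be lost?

At €231,100 — 11% of the €14,800 excess over €216,300 is €1,628; credit = €2,500 − €1,628 = €872.
At €241,100 — 11% of the €24,800 excess over €216,300 is €2,728 ≥ base, so the credit is €0.
Lost: €872 − €0 = €872.

€872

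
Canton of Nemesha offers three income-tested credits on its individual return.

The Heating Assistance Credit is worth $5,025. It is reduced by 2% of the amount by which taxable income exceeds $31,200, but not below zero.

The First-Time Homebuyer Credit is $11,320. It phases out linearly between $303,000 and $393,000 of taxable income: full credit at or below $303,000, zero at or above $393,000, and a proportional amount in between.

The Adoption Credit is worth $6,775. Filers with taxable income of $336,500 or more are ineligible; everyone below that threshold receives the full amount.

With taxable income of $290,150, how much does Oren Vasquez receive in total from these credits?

$18,095

Heating Assistance Credit: 2% of the $258,950 excess over $31,200 is $5,179 ≥ base, so the credit is $0.
First-Time Homebuyer Credit: $290,150 is at or below the $303,000 threshold, so the full $11,320 applies.
Adoption Credit: $290,150 is below the $336,500 cutoff, so the full $6,775 applies.
Total: $0 + $11,320 + $6,775 = $18,095.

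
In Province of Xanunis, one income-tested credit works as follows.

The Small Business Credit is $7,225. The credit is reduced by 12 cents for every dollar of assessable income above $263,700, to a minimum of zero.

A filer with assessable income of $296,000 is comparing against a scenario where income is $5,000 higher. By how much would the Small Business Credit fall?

At $296,000 — 12% of the $32,300 excess over $263,700 is $3,876; credit = $7,225 − $3,876 = $3,349.
At $301,000 — 12% of the $37,300 excess over $263,700 is $4,476; credit = $7,225 − $4,476 = $2,749.
Lost: $3,349 − $2,749 = $600.

$600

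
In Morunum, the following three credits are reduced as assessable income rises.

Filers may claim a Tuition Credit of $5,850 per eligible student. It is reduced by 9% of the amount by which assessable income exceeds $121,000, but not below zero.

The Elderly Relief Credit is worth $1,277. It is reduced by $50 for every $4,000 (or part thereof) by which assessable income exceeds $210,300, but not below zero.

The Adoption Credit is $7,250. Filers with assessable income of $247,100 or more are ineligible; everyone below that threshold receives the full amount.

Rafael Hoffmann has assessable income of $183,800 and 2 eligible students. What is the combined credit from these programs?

Tuition Credit: base = 2 × $5,850 = $11,700. 9% of the $62,800 excess over $121,000 is $5,652; credit = $11,700 − $5,652 = $6,048.
Elderly Relief Credit: $183,800 is at or below the $210,300 threshold, so the full $1,277 applies.
Adoption Credit: $183,800 is below the $247,100 cutoff, so the full $7,250 applies.
Total: $6,048 + $1,277 + $7,250 = $14,575.

$14,575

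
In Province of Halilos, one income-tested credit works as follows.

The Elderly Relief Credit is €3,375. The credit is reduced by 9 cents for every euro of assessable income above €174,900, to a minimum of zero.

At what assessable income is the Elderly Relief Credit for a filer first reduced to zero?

The credit falls by 9% of each euro above €174,900, so it reaches zero when the excess is €3,375 / 9% = €37,500: income = €174,900 + €37,500 = €212,400.

€212,400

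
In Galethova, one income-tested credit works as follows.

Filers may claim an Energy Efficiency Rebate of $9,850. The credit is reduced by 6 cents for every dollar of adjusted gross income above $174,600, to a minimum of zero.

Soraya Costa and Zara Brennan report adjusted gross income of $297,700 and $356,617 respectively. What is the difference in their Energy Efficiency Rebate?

$2,464

Soraya ($297,700): Energy Efficiency Rebate: 6% of the $123,100 excess over $174,600 is $7,386; credit = $9,850 − $7,386 = $2,464.
Zara ($356,617): Energy Efficiency Rebate: 6% of the $182,017 excess over $174,600 is $10,921.02 ≥ base, so the credit is $0.
Difference: |$2,464 − $0| = $2,464.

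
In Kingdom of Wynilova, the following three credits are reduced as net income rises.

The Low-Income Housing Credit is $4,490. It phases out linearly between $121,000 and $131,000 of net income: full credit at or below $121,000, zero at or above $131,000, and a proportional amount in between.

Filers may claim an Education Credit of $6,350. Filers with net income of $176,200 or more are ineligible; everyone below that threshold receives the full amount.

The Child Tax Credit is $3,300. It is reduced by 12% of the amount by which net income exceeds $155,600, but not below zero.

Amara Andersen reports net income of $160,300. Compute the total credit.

Low-Income Housing Credit: $160,300 is at or above $131,000, so the credit is $0.
Education Credit: $160,300 is below the $176,200 cutoff, so the full $6,350 applies.
Child Tax Credit: 12% of the $4,700 excess over $155,600 is $564; credit = $3,300 − $564 = $2,736.
Total: $0 + $6,350 + $2,736 = $9,086.

$9,086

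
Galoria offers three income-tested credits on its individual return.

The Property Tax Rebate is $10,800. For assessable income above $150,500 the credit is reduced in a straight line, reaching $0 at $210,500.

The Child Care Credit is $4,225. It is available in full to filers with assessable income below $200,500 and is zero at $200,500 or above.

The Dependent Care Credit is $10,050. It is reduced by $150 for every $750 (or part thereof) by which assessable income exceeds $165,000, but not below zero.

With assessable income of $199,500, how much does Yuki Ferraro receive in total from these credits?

$9,355

Property Tax Rebate: $199,500 is $49,000 into a $60,000 phase-out range, leaving 11,000/60,000 of the credit: $10,800 × 11,000/60,000 = $1,980.
Child Care Credit: $199,500 is below the $200,500 cutoff, so the full $4,225 applies.
Dependent Care Credit: income exceeds $165,000 by $34,500, which is 46 full-or-partial $750 increments; reduction = 46 × $150 = $6,900, leaving $3,150.
Total: $1,980 + $4,225 + $3,150 = $9,355.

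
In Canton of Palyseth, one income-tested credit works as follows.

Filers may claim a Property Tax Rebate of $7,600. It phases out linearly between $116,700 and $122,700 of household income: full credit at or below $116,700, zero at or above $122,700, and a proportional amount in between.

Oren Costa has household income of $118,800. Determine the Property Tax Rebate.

Property Tax Rebate: $118,800 is $2,100 into a $6,000 phase-out range, leaving 3,900/6,000 of the credit: $7,600 × 3,900/6,000 = $4,940.

$4,940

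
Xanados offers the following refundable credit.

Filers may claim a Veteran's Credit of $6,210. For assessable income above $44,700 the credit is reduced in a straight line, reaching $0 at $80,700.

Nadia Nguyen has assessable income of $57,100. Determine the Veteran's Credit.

$4,071

Veteran's Credit: $57,100 is $12,400 into a $36,000 phase-out range, leaving 23,600/36,000 of the credit: $6,210 × 23,600/36,000 = $4,071.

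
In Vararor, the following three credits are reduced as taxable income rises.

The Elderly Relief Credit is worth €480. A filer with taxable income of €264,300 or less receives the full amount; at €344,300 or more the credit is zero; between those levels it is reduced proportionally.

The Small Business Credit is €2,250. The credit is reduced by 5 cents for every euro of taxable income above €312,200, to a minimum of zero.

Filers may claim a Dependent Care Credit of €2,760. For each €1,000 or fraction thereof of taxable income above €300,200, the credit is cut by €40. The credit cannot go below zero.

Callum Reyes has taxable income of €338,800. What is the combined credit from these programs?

Elderly Relief Credit: €338,800 is €74,500 into a €80,000 phase-out range, leaving 5,500/80,000 of the credit: €480 × 5,500/80,000 = €33.
Small Business Credit: 5% of the €26,600 excess over €312,200 is €1,330; credit = €2,250 − €1,330 = €920.
Dependent Care Credit: income exceeds €300,200 by €38,600, which is 39 full-or-partial €1,000 increments; reduction = 39 × €40 = €1,560, leaving €1,200.
Total: €33 + €920 + €1,200 = €2,153.

€2,153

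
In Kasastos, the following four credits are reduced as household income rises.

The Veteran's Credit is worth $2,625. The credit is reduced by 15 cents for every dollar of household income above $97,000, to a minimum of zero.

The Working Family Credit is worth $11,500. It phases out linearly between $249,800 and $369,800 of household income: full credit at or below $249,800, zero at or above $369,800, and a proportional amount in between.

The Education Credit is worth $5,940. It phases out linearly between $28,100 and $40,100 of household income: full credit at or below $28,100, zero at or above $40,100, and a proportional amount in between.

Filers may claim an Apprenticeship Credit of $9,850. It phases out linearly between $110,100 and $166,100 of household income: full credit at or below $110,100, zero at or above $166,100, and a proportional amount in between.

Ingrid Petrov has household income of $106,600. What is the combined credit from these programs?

Veteran's Credit: 15% of the $9,600 excess over $97,000 is $1,440; credit = $2,625 − $1,440 = $1,185.
Working Family Credit: $106,600 is at or below the $249,800 threshold, so the full $11,500 applies.
Education Credit: $106,600 is at or above $40,100, so the credit is $0.
Apprenticeship Credit: $106,600 is at or below the $110,100 threshold, so the full $9,850 applies.
Total: $1,185 + $11,500 + $0 + $9,850 = $22,535.

$22,535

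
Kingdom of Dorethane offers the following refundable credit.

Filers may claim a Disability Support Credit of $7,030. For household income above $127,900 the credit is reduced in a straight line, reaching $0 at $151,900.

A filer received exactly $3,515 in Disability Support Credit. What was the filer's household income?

$3,515 is 3,515/7,030 of the full $7,030, so 3,515/7,030 of the $24,000 range has been used: income = $127,900 + $24,000 × 3,515/7,030 = $139,900.

$139,900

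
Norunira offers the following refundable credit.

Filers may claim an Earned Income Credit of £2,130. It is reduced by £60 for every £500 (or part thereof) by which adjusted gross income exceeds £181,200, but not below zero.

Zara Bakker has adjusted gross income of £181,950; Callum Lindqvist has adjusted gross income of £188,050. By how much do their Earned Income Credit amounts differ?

Zara (£181,950): Earned Income Credit: income exceeds £181,200 by £750, which is 2 full-or-partial £500 increments; reduction = 2 × £60 = £120, leaving £2,010.
Callum (£188,050): Earned Income Credit: income exceeds £181,200 by £6,850, which is 14 full-or-partial £500 increments; reduction = 14 × £60 = £840, leaving £1,290.
Difference: |£2,010 − £1,290| = £720.

£720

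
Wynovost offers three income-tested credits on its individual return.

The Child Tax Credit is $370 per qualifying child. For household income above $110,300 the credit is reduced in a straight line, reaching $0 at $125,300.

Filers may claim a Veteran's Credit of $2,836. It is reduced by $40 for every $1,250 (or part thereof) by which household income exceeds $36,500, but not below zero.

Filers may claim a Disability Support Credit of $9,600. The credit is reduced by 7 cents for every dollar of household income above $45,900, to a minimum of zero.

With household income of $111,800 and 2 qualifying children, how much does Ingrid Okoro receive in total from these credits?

$6,049

Child Tax Credit: base = 2 × $370 = $740. $111,800 is $1,500 into a $15,000 phase-out range, leaving 13,500/15,000 of the credit: $740 × 13,500/15,000 = $666.
Veteran's Credit: income exceeds $36,500 by $75,300, which is 61 full-or-partial $1,250 increments; reduction = 61 × $40 = $2,440, leaving $396.
Disability Support Credit: 7% of the $65,900 excess over $45,900 is $4,613; credit = $9,600 − $4,613 = $4,987.
Total: $666 + $396 + $4,987 = $6,049.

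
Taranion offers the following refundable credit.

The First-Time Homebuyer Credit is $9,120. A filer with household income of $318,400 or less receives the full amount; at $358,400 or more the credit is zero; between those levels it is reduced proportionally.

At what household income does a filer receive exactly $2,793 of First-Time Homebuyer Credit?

$346,150

$2,793 is 2,793/9,120 of the full $9,120, so 6,327/9,120 of the $40,000 range has been used: income = $318,400 + $40,000 × 6,327/9,120 = $346,150.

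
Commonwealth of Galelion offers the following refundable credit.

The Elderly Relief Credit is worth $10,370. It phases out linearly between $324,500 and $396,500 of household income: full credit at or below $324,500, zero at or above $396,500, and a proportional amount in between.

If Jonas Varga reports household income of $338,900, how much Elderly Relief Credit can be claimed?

Elderly Relief Credit: $338,900 is $14,400 into a $72,000 phase-out range, leaving 57,600/72,000 of the credit: $10,370 × 57,600/72,000 = $8,296.

$8,296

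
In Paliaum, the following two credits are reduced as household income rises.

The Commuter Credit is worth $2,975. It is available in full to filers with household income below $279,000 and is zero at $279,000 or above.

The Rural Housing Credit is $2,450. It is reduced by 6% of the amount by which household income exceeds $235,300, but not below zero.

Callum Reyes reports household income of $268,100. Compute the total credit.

Commuter Credit: $268,100 is below the $279,000 cutoff, so the full $2,975 applies.
Rural Housing Credit: 6% of the $32,800 excess over $235,300 is $1,968; credit = $2,450 − $1,968 = $482.
Total: $2,975 + $482 = $3,457.

$3,457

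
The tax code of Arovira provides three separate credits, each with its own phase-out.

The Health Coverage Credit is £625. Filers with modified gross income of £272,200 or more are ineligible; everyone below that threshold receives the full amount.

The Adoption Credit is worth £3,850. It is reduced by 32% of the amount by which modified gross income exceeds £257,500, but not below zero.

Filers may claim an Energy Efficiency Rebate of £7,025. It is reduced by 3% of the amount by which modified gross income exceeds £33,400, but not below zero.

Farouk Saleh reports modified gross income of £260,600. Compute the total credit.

Health Coverage Credit: £260,600 is below the £272,200 cutoff, so the full £625 applies.
Adoption Credit: 32% of the £3,100 excess over £257,500 is £992; credit = £3,850 − £992 = £2,858.
Energy Efficiency Rebate: 3% of the £227,200 excess over £33,400 is £6,816; credit = £7,025 − £6,816 = £209.
Total: £625 + £2,858 + £209 = £3,692.

£3,692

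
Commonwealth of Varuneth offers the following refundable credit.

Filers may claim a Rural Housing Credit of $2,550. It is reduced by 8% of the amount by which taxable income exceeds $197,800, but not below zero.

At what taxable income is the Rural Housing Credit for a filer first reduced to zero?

$229,675

The credit falls by 8% of each dollar above $197,800, so it reaches zero when the excess is $2,550 / 8% = $31,875: income = $197,800 + $31,875 = $229,675.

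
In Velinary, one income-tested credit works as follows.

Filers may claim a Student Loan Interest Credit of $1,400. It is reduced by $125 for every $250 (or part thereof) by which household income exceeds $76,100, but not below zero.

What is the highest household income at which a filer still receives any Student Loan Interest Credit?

$78,850

After 11 increments the reduction is 11 × $125 = $1,375, leaving $25; one more increment wipes it out. Increment 11 ends at excess 11 × $250 = $2,750, so the highest qualifying income is $76,100 + $2,750 = $78,850.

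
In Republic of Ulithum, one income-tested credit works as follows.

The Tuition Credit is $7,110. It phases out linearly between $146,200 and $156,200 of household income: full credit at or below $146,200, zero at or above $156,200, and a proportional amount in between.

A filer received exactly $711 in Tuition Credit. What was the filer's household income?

$711 is 711/7,110 of the full $7,110, so 6,399/7,110 of the $10,000 range has been used: income = $146,200 + $10,000 × 6,399/7,110 = $155,200.

$155,200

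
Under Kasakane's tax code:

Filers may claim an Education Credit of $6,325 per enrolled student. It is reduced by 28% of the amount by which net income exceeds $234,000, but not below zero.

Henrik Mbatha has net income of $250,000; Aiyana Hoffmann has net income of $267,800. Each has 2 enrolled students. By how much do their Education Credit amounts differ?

Henrik ($250,000): Education Credit: base = 2 × $6,325 = $12,650. 28% of the $16,000 excess over $234,000 is $4,480; credit = $12,650 − $4,480 = $8,170.
Aiyana ($267,800): Education Credit: base = 2 × $6,325 = $12,650. 28% of the $33,800 excess over $234,000 is $9,464; credit = $12,650 − $9,464 = $3,186.
Difference: |$8,170 − $3,186| = $4,984.

$4,984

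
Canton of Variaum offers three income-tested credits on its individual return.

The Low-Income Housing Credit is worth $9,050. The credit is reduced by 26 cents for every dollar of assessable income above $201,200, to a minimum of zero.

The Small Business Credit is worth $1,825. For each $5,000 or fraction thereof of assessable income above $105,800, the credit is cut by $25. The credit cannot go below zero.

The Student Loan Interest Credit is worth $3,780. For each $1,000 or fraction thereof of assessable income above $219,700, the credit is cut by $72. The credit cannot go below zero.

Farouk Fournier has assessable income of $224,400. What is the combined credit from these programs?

$7,663

Low-Income Housing Credit: 26% of the $23,200 excess over $201,200 is $6,032; credit = $9,050 − $6,032 = $3,018.
Small Business Credit: income exceeds $105,800 by $118,600, which is 24 full-or-partial $5,000 increments; reduction = 24 × $25 = $600, leaving $1,225.
Student Loan Interest Credit: income exceeds $219,700 by $4,700, which is 5 full-or-partial $1,000 increments; reduction = 5 × $72 = $360, leaving $3,420.
Total: $3,018 + $1,225 + $3,420 = $7,663.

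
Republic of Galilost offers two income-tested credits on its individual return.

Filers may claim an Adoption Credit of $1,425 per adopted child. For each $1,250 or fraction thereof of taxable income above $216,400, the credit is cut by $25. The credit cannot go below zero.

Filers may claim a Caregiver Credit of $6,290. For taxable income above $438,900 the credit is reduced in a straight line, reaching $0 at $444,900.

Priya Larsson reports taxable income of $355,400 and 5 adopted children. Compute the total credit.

$10,615

Adoption Credit: base = 5 × $1,425 = $7,125. income exceeds $216,400 by $139,000, which is 112 full-or-partial $1,250 increments; reduction = 112 × $25 = $2,800, leaving $4,325.
Caregiver Credit: $355,400 is at or below the $438,900 threshold, so the full $6,290 applies.
Total: $4,325 + $6,290 = $10,615.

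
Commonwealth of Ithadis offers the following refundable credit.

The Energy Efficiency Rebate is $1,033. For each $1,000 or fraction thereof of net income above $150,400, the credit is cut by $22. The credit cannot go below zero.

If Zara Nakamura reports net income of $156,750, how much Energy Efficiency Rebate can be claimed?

Energy Efficiency Rebate: income exceeds $150,400 by $6,350, which is 7 full-or-partial $1,000 increments; reduction = 7 × $22 = $154, leaving $879.

$879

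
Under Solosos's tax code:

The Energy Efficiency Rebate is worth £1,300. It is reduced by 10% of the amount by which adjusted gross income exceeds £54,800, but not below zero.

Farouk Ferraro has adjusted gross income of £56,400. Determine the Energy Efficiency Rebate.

£1,140

Energy Efficiency Rebate: 10% of the £1,600 excess over £54,800 is £160; credit = £1,300 − £160 = £1,140.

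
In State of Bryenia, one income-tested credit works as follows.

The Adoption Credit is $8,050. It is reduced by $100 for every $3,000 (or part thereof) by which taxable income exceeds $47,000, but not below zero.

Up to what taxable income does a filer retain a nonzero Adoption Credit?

$287,000

After 80 increments the reduction is 80 × $100 = $8,000, leaving $50; one more increment wipes it out. Increment 80 ends at excess 80 × $3,000 = $240,000, so the highest qualifying income is $47,000 + $240,000 = $287,000.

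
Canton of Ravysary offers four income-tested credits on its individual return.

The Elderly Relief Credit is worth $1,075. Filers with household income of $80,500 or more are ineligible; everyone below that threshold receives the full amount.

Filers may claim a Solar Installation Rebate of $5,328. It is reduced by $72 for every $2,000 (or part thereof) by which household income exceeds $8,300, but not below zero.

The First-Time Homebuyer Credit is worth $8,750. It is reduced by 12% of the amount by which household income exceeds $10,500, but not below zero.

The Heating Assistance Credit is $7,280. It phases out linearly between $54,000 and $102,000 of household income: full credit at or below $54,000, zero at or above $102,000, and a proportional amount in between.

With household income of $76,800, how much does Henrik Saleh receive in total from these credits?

Elderly Relief Credit: $76,800 is below the $80,500 cutoff, so the full $1,075 applies.
Solar Installation Rebate: income exceeds $8,300 by $68,500, which is 35 full-or-partial $2,000 increments; reduction = 35 × $72 = $2,520, leaving $2,808.
First-Time Homebuyer Credit: 12% of the $66,300 excess over $10,500 is $7,956; credit = $8,750 − $7,956 = $794.
Heating Assistance Credit: $76,800 is $22,800 into a $48,000 phase-out range, leaving 25,200/48,000 of the credit: $7,280 × 25,200/48,000 = $3,822.
Total: $1,075 + $2,808 + $794 + $3,822 = $8,499.

$8,499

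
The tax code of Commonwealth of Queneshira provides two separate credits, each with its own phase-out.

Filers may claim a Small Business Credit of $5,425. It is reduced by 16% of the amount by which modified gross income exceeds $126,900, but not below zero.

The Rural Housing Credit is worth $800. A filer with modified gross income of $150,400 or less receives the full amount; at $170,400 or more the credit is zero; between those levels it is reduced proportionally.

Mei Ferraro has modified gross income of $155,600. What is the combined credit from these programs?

$1,425

Small Business Credit: 16% of the $28,700 excess over $126,900 is $4,592; credit = $5,425 − $4,592 = $833.
Rural Housing Credit: $155,600 is $5,200 into a $20,000 phase-out range, leaving 14,800/20,000 of the credit: $800 × 14,800/20,000 = $592.
Total: $833 + $592 = $1,425.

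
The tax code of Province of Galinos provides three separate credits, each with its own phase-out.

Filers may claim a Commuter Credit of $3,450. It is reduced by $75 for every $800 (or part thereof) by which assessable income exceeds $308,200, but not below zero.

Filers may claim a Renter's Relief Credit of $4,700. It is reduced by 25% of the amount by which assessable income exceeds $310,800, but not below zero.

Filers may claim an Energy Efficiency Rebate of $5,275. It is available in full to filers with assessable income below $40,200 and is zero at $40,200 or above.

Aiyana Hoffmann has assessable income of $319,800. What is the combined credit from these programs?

Commuter Credit: income exceeds $308,200 by $11,600, which is 15 full-or-partial $800 increments; reduction = 15 × $75 = $1,125, leaving $2,325.
Renter's Relief Credit: 25% of the $9,000 excess over $310,800 is $2,250; credit = $4,700 − $2,250 = $2,450.
Energy Efficiency Rebate: $319,800 meets or exceeds the $40,200 cutoff, so the credit is $0.
Total: $2,325 + $2,450 + $0 = $4,775.

$4,775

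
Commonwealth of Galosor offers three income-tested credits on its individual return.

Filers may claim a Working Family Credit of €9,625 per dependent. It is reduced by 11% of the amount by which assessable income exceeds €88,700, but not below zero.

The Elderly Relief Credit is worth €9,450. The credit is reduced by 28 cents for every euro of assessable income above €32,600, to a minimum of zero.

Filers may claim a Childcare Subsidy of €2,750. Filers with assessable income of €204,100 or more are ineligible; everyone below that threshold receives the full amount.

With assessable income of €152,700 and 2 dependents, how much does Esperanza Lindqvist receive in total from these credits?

Working Family Credit: base = 2 × €9,625 = €19,250. 11% of the €64,000 excess over €88,700 is €7,040; credit = €19,250 − €7,040 = €12,210.
Elderly Relief Credit: 28% of the €120,100 excess over €32,600 is €33,628 ≥ base, so the credit is €0.
Childcare Subsidy: €152,700 is below the €204,100 cutoff, so the full €2,750 applies.
Total: €12,210 + €0 + €2,750 = €14,960.

€14,960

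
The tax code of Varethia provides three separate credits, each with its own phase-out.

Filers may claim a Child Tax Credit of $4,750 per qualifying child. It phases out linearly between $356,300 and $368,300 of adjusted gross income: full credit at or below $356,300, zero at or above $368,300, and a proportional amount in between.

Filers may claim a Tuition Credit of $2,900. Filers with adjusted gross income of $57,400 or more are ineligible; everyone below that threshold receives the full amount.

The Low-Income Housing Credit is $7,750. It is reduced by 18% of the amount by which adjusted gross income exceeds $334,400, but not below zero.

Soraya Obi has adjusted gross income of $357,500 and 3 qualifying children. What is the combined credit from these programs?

$16,417

Child Tax Credit: base = 3 × $4,750 = $14,250. $357,500 is $1,200 into a $12,000 phase-out range, leaving 10,800/12,000 of the credit: $14,250 × 10,800/12,000 = $12,825.
Tuition Credit: $357,500 meets or exceeds the $57,400 cutoff, so the credit is $0.
Low-Income Housing Credit: 18% of the $23,100 excess over $334,400 is $4,158; credit = $7,750 − $4,158 = $3,592.
Total: $12,825 + $0 + $3,592 = $16,417.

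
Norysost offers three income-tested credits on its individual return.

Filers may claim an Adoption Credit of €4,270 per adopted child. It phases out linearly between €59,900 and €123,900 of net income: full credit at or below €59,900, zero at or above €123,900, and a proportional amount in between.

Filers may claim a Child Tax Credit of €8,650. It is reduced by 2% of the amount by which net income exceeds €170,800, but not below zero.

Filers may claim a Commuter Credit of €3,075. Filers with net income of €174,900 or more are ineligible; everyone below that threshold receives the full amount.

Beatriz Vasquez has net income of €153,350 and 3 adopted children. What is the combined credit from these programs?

€11,725

Adoption Credit: base = 3 × €4,270 = €12,810. €153,350 is at or above €123,900, so the credit is €0.
Child Tax Credit: €153,350 is at or below the €170,800 threshold, so the full €8,650 applies.
Commuter Credit: €153,350 is below the €174,900 cutoff, so the full €3,075 applies.
Total: €0 + €8,650 + €3,075 = €11,725.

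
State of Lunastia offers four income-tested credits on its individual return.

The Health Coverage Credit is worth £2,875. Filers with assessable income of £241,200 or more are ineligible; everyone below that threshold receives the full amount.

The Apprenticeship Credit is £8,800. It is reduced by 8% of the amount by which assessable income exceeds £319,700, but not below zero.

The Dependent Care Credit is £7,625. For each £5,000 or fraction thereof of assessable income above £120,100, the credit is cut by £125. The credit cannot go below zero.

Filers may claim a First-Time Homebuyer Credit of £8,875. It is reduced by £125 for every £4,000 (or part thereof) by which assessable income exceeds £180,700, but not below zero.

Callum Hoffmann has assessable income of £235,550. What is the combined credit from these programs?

£23,425

Health Coverage Credit: £235,550 is below the £241,200 cutoff, so the full £2,875 applies.
Apprenticeship Credit: £235,550 is at or below the £319,700 threshold, so the full £8,800 applies.
Dependent Care Credit: income exceeds £120,100 by £115,450, which is 24 full-or-partial £5,000 increments; reduction = 24 × £125 = £3,000, leaving £4,625.
First-Time Homebuyer Credit: income exceeds £180,700 by £54,850, which is 14 full-or-partial £4,000 increments; reduction = 14 × £125 = £1,750, leaving £7,125.
Total: £2,875 + £8,800 + £4,625 + £7,125 = £23,425.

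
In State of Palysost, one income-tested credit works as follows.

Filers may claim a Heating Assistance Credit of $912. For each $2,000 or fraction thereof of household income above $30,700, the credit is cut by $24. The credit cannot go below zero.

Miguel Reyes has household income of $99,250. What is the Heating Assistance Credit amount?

Heating Assistance Credit: income exceeds $30,700 by $68,550, which is 35 full-or-partial $2,000 increments; reduction = 35 × $24 = $840, leaving $72.

$72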